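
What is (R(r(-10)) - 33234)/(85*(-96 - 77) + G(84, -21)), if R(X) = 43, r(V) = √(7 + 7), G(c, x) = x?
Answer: 33191/14726 ≈ 2.2539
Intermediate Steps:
r(V) = √14
(R(r(-10)) - 33234)/(85*(-96 - 77) + G(84, -21)) = (43 - 33234)/(85*(-96 - 77) - 21) = -33191/(85*(-173) - 21) = -33191/(-14705 - 21) = -33191/(-14726) = -33191*(-1/14726) = 33191/14726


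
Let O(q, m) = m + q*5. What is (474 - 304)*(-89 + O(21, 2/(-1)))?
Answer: 2380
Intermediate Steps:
O(q, m) = m + 5*q
(474 - 304)*(-89 + O(21, 2/(-1))) = (474 - 304)*(-89 + (2/(-1) + 5*21)) = 170*(-89 + (2*(-1) + 105)) = 170*(-89 + (-2 + 105)) = 170*(-89 + 103) = 170*14 = 2380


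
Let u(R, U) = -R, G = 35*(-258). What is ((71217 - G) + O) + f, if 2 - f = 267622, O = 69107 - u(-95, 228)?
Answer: -118361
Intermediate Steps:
G = -9030
O = 69012 (O = 69107 - (-1)*(-95) = 69107 - 1*95 = 69107 - 95 = 69012)
f = -267620 (f = 2 - 1*267622 = 2 - 267622 = -267620)
((71217 - G) + O) + f = ((71217 - 1*(-9030)) + 69012) - 267620 = ((71217 + 9030) + 69012) - 267620 = (80247 + 69012) - 267620 = 149259 - 267620 = -118361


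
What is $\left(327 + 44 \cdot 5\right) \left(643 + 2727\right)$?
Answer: $1843390$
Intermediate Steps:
$\left(327 + 44 \cdot 5\right) \left(643 + 2727\right) = \left(327 + 220\right) 3370 = 547 \cdot 3370 = 1843390$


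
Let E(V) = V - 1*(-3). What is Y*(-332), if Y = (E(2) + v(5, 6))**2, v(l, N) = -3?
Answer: -1328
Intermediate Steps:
E(V) = 3 + V (E(V) = V + 3 = 3 + V)
Y = 4 (Y = ((3 + 2) - 3)**2 = (5 - 3)**2 = 2**2 = 4)
Y*(-332) = 4*(-332) = -1328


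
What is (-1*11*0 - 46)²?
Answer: 2116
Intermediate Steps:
(-1*11*0 - 46)² = (-11*0 - 46)² = (0 - 46)² = (-46)² = 2116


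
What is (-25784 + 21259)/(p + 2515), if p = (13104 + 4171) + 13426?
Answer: -4525/33216 ≈ -0.13623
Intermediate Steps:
p = 30701 (p = 17275 + 13426 = 30701)
(-25784 + 21259)/(p + 2515) = (-25784 + 21259)/(30701 + 2515) = -4525/33216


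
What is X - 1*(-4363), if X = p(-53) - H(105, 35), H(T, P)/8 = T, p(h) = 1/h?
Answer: 186718/53 ≈ 3523.0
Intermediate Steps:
H(T, P) = 8*T
X = -44521/53 (X = 1/(-53) - 8*105 = -1/53 - 1*840 = -1/53 - 840 = -44521/53 ≈ -840.02)
X - 1*(-4363) = -44521/53 - 1*(-4363) = -44521/53 + 4363 = 186718/53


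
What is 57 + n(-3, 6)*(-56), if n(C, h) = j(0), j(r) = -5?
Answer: 337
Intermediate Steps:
n(C, h) = -5
57 + n(-3, 6)*(-56) = 57 - 5*(-56) = 57 + 280 = 337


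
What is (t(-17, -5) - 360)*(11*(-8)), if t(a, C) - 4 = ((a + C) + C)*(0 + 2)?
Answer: 36080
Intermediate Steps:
t(a, C) = 4 + 2*a + 4*C (t(a, C) = 4 + ((a + C) + C)*(0 + 2) = 4 + ((C + a) + C)*2 = 4 + (a + 2*C)*2 = 4 + (2*a + 4*C) = 4 + 2*a + 4*C)
(t(-17, -5) - 360)*(11*(-8)) = ((4 + 2*(-17) + 4*(-5)) - 360)*(11*(-8)) = ((4 - 34 - 20) - 360)*(-88) = (-50 - 360)*(-88) = -410*(-88) = 36080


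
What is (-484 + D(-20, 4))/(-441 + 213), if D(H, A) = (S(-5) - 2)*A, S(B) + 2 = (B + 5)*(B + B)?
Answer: 125/57 ≈ 2.1930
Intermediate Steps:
S(B) = -2 + 2*B*(5 + B) (S(B) = -2 + (B + 5)*(B + B) = -2 + (5 + B)*(2*B) = -2 + 2*B*(5 + B))
D(H, A) = -4*A (D(H, A) = ((-2 + 2*(-5)**2 + 10*(-5)) - 2)*A = ((-2 + 2*25 - 50) - 2)*A = ((-2 + 50 - 50) - 2)*A = (-2 - 2)*A = -4*A)
(-484 + D(-20, 4))/(-441 + 213) = (-484 - 4*4)/(-441 + 213) = (-484 - 16)/(-228) = -500*(-1/228) = 125/57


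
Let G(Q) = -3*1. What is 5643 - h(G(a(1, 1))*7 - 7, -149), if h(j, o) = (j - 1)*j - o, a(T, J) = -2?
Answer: 4682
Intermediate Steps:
G(Q) = -3
h(j, o) = -o + j*(-1 + j) (h(j, o) = (-1 + j)*j - o = j*(-1 + j) - o = -o + j*(-1 + j))
5643 - h(G(a(1, 1))*7 - 7, -149) = 5643 - ((-3*7 - 7)² - (-3*7 - 7) - 1*(-149)) = 5643 - ((-21 - 7)² - (-21 - 7) + 149) = 5643 - ((-28)² - 1*(-28) + 149) = 5643 - (784 + 28 + 149) = 5643 - 1*961 = 5643 - 961 = 4682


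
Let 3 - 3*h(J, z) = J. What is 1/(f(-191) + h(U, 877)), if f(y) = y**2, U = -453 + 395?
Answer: 3/109504 ≈ 2.7396e-5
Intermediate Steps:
U = -58
h(J, z) = 1 - J/3
1/(f(-191) + h(U, 877)) = 1/((-191)**2 + (1 - 1/3*(-58))) = 1/(36481 + (1 + 58/3)) = 1/(36481 + 61/3) = 1/(109504/3) = 3/109504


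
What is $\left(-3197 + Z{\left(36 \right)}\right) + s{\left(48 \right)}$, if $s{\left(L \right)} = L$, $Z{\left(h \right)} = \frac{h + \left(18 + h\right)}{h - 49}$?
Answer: $- \frac{41027}{13} \approx -3155.9$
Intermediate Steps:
$Z{\left(h \right)} = \frac{18 + 2 h}{-49 + h}$
$\left(-3197 + Z{\left(36 \right)}\right) + s{\left(48 \right)} = \left(-3197 + \frac{2 \left(9 + 36\right)}{-49 + 36}\right) + 48 = \left(-3197 + 2 \frac{1}{-13} \cdot 45\right) + 48 = \left(-3197 + 2 \left(- \frac{1}{13}\right) 45\right) + 48 = \left(-3197 - \frac{90}{13}\right) + 48 = - \frac{41651}{13} + 48 = - \frac{41027}{13}$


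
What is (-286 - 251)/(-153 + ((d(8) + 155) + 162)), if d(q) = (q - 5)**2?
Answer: -537/173 ≈ -3.1040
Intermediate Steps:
d(q) = (-5 + q)**2
(-286 - 251)/(-153 + ((d(8) + 155) + 162)) = (-286 - 251)/(-153 + (((-5 + 8)**2 + 155) + 162)) = -537/(-153 + ((3**2 + 155) + 162)) = -537/(-153 + ((9 + 155) + 162)) = -537/(-153 + (164 + 162)) = -537/(-153 + 326) = -537/173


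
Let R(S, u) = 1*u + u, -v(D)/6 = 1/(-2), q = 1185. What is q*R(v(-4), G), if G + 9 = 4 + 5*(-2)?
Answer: -35550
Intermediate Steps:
G = -15 (G = -9 + (4 + 5*(-2)) = -9 + (4 - 10) = -9 - 6 = -15)
v(D) = 3 (v(D) = -6/(-2) = -6*(-1/2) = 3)
R(S, u) = 2*u (R(S, u) = u + u = 2*u)
q*R(v(-4), G) = 1185*(2*(-15)) = 1185*(-30) = -35550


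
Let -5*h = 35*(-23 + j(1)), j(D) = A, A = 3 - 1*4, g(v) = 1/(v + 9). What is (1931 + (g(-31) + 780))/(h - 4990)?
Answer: -59641/106084 ≈ -0.56221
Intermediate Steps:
g(v) = 1/(9 + v)
A = -1 (A = 3 - 4 = -1)
j(D) = -1
h = 168 (h = -7*(-23 - 1) = -7*(-24) = -⅕*(-840) = 168)
(1931 + (g(-31) + 780))/(h - 4990) = (1931 + (1/(9 - 31) + 780))/(168 - 4990) = (1931 + (1/(-22) + 780))/(-4822) = (1931 + (-1/22 + 780))*(-1/4822) = (1931 + 17159/22)*(-1/4822) = (59641/22)*(-1/4822) = -59641/106084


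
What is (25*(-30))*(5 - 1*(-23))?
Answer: -21000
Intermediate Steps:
(25*(-30))*(5 - 1*(-23)) = -750*(5 + 23) = -750*28 = -21000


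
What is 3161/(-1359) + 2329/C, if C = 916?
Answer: 269635/1244844 ≈ 0.21660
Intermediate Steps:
3161/(-1359) + 2329/C = 3161/(-1359) + 2329/916 = 3161*(-1/1359) + 2329*(1/916) = -3161/1359 + 2329/916 = 269635/1244844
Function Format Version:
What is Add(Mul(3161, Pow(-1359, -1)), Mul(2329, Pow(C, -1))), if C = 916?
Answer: Rational(269635, 1244844) ≈ 0.21660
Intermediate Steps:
Add(Mul(3161, Pow(-1359, -1)), Mul(2329, Pow(C, -1))) = Add(Mul(3161, Pow(-1359, -1)), Mul(2329, Pow(916, -1))) = Add(Mul(3161, Rational(-1, 1359)), Mul(2329, Rational(1, 916))) = Add(Rational(-3161, 1359), Rational(2329, 916)) = Rational(269635, 1244844)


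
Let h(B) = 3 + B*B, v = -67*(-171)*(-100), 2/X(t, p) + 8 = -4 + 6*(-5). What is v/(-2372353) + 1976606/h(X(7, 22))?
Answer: 1033970940302319/1570497686 ≈ 6.5837e+5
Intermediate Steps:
X(t, p) = -1/21 (X(t, p) = 2/(-8 + (-4 + 6*(-5))) = 2/(-8 + (-4 - 30)) = 2/(-8 - 34) = 2/(-42) = 2*(-1/42) = -1/21)
v = -1145700 (v = 11457*(-100) = -1145700)
h(B) = 3 + B**2
v/(-2372353) + 1976606/h(X(7, 22)) = -1145700/(-2372353) + 1976606/(3 + (-1/21)**2) = -1145700*(-1/2372353) + 1976606/(3 + 1/441) = 1145700/2372353 + 1976606/(1324/441) = 1145700/2372353 + 1976606*(441/1324) = 1145700/2372353 + 435841623/662 = 1033970940302319/1570497686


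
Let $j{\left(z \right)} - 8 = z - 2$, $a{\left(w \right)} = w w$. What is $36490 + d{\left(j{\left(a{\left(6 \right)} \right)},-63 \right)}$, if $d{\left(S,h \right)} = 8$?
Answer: $36498$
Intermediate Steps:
$a{\left(w \right)} = w^{2}$
$j{\left(z \right)} = 6 + z$ ($j{\left(z \right)} = 8 + \left(z - 2\right) = 8 + \left(-2 + z\right) = 6 + z$)
$36490 + d{\left(j{\left(a{\left(6 \right)} \right)},-63 \right)} = 36490 + 8 = 36498$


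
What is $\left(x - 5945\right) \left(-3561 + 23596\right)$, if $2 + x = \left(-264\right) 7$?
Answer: $-156172825$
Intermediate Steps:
$x = -1850$ ($x = -2 - 1848 = -1850$)
$\left(x - 5945\right) \left(-3561 + 23596\right) = \left(-1850 - 5945\right) \left(-3561 + 23596\right) = \left(-7795\right) 20035 = -156172825$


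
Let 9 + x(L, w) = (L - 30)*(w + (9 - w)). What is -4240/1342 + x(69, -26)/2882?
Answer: -24299/7991 ≈ -3.0408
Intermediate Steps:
x(L, w) = -279 + 9*L (x(L, w) = -9 + (L - 30)*(w + (9 - w)) = -9 + (-30 + L)*9 = -9 + (-270 + 9*L) = -279 + 9*L)
-4240/1342 + x(69, -26)/2882 = -4240/1342 + (-279 + 9*69)/2882 = -4240*1/1342 + (-279 + 621)*(1/2882) = -2120/671 + 342*(1/2882) = -2120/671 + 171/1441 = -24299/7991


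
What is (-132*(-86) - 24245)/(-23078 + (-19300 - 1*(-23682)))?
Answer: 12893/18696 ≈ 0.68961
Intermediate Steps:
(-132*(-86) - 24245)/(-23078 + (-19300 - 1*(-23682))) = (11352 - 24245)/(-23078 + (-19300 + 23682)) = -12893/(-23078 + 4382) = -12893/(-18696) = -12893*(-1/18696) = 12893/18696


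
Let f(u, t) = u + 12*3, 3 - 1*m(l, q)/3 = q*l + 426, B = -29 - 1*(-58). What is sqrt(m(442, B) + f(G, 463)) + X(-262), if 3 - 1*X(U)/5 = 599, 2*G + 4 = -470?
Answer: -2980 + 6*I*sqrt(1109) ≈ -2980.0 + 199.81*I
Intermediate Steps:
G = -237 (G = -2 + (1/2)*(-470) = -2 - 235 = -237)
B = 29 (B = -29 + 58 = 29)
m(l, q) = -1269 - 3*l*q (m(l, q) = 9 - 3*(q*l + 426) = 9 - 3*(l*q + 426) = 9 - 3*(426 + l*q) = 9 + (-1278 - 3*l*q) = -1269 - 3*l*q)
f(u, t) = 36 + u (f(u, t) = u + 36 = 36 + u)
X(U) = -2980 (X(U) = 15 - 5*599 = 15 - 2995 = -2980)
sqrt(m(442, B) + f(G, 463)) + X(-262) = sqrt((-1269 - 3*442*29) + (36 - 237)) - 2980 = sqrt((-1269 - 38454) - 201) - 2980 = sqrt(-39723 - 201) - 2980 = sqrt(-39924) - 2980 = 6*I*sqrt(1109) - 2980 = -2980 + 6*I*sqrt(1109)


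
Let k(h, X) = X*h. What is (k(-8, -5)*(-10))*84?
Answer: -33600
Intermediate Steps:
(k(-8, -5)*(-10))*84 = (-5*(-8)*(-10))*84 = (40*(-10))*84 = -400*84 = -33600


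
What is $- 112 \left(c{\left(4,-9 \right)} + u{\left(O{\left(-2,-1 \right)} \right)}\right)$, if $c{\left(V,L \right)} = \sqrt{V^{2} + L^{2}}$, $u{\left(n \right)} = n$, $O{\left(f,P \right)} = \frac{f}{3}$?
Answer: $\frac{224}{3} - 112 \sqrt{97} \approx -1028.4$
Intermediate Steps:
$O{\left(f,P \right)} = \frac{f}{3}$ ($O{\left(f,P \right)} = f \frac{1}{3} = \frac{f}{3}$)
$c{\left(V,L \right)} = \sqrt{L^{2} + V^{2}}$
$- 112 \left(c{\left(4,-9 \right)} + u{\left(O{\left(-2,-1 \right)} \right)}\right) = - 112 \left(\sqrt{\left(-9\right)^{2} + 4^{2}} + \frac{1}{3} \left(-2\right)\right) = - 112 \left(\sqrt{81 + 16} - \frac{2}{3}\right) = - 112 \left(\sqrt{97} - \frac{2}{3}\right) = - 112 \left(- \frac{2}{3} + \sqrt{97}\right) = \frac{224}{3} - 112 \sqrt{97}$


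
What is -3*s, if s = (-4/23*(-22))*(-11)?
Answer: 2904/23 ≈ 126.26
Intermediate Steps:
s = -968/23 (s = (-4*1/23*(-22))*(-11) = -4/23*(-22)*(-11) = (88/23)*(-11) = -968/23 ≈ -42.087)
-3*s = -3*(-968/23) = 2904/23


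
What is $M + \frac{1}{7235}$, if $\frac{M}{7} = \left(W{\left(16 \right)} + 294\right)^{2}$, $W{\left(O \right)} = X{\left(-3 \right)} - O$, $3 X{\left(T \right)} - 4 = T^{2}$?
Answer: $\frac{36333178814}{65115} \approx 5.5799 \cdot 10^{5}$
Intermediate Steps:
$X{\left(T \right)} = \frac{4}{3} + \frac{T^{2}}{3}$
$W{\left(O \right)} = \frac{13}{3} - O$ ($W{\left(O \right)} = \left(\frac{4}{3} + \frac{\left(-3\right)^{2}}{3}\right) - O = \left(\frac{4}{3} + \frac{1}{3} \cdot 9\right) - O = \left(\frac{4}{3} + 3\right) - O = \frac{13}{3} - O$)
$M = \frac{5021863}{9}$ ($M = 7 \left(\left(\frac{13}{3} - 16\right) + 294\right)^{2} = 7 \left(- \frac{35}{3} + 294\right)^{2} = 7 \left(\frac{847}{3}\right)^{2} = 7 \cdot \frac{717409}{9} = \frac{5021863}{9} \approx 5.5799 \cdot 10^{5}$)
$M + \frac{1}{7235} = \frac{5021863}{9} + \frac{1}{7235} = \frac{36333178814}{65115}$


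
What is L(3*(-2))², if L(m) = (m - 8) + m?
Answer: 400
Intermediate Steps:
L(m) = -8 + 2*m (L(m) = (-8 + m) + m = -8 + 2*m)
L(3*(-2))² = (-8 + 2*(3*(-2)))² = (-8 + 2*(-6))² = (-8 - 12)² = (-20)² = 400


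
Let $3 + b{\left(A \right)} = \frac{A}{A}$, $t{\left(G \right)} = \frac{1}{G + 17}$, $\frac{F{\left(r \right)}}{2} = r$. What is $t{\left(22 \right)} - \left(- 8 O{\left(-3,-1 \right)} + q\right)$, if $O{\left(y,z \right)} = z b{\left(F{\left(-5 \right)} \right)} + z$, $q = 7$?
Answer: $\frac{40}{39} \approx 1.0256$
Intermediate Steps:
$F{\left(r \right)} = 2 r$
$t{\left(G \right)} = \frac{1}{17 + G}$
$b{\left(A \right)} = -2$ ($b{\left(A \right)} = -3 + \frac{A}{A} = -3 + 1 = -2$)
$O{\left(y,z \right)} = - z$ ($O{\left(y,z \right)} = z \left(-2\right) + z = - 2 z + z = - z$)
$t{\left(22 \right)} - \left(- 8 O{\left(-3,-1 \right)} + q\right) = \frac{1}{17 + 22} - \left(- 8 \left(\left(-1\right) \left(-1\right)\right) + 7\right) = \frac{1}{39} - \left(\left(-8\right) 1 + 7\right) = \frac{1}{39} - \left(-8 + 7\right) = \frac{1}{39} - -1 = \frac{1}{39} + 1 = \frac{40}{39}$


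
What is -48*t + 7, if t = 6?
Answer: -281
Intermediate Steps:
-48*t + 7 = -48*6 + 7 = -288 + 7 = -281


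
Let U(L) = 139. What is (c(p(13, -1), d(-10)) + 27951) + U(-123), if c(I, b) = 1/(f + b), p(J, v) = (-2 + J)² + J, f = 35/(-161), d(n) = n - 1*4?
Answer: 9185407/327 ≈ 28090.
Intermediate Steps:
d(n) = -4 + n (d(n) = n - 4 = -4 + n)
f = -5/23 (f = 35*(-1/161) = -5/23 ≈ -0.21739)
p(J, v) = J + (-2 + J)²
c(I, b) = 1/(-5/23 + b)
(c(p(13, -1), d(-10)) + 27951) + U(-123) = (23/(-5 + 23*(-4 - 10)) + 27951) + 139 = (23/(-5 + 23*(-14)) + 27951) + 139 = (23/(-5 - 322) + 27951) + 139 = (23/(-327) + 27951) + 139 = (23*(-1/327) + 27951) + 139 = (-23/327 + 27951) + 139 = 9139954/327 + 139 = 9185407/327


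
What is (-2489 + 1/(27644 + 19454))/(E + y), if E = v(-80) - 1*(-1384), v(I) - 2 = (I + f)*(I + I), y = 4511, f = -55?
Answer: -117226921/1295053706 ≈ -0.090519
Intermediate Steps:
v(I) = 2 + 2*I*(-55 + I) (v(I) = 2 + (I - 55)*(I + I) = 2 + (-55 + I)*(2*I) = 2 + 2*I*(-55 + I))
E = 22986 (E = (2 - 110*(-80) + 2*(-80)²) - 1*(-1384) = (2 + 8800 + 2*6400) + 1384 = (2 + 8800 + 12800) + 1384 = 21602 + 1384 = 22986)
(-2489 + 1/(27644 + 19454))/(E + y) = (-2489 + 1/(27644 + 19454))/(22986 + 4511) = (-2489 + 1/47098)/27497 = (-2489 + 1/47098)*(1/27497) = -117226921/47098*1/27497 = -117226921/1295053706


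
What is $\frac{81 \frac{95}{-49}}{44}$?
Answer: $- \frac{7695}{2156} \approx -3.5691$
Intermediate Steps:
$\frac{81 \frac{95}{-49}}{44} = 81 \cdot 95 \left(- \frac{1}{49}\right) \frac{1}{44} = 81 \left(- \frac{95}{49}\right) \frac{1}{44} = \left(- \frac{7695}{49}\right) \frac{1}{44} = - \frac{7695}{2156}$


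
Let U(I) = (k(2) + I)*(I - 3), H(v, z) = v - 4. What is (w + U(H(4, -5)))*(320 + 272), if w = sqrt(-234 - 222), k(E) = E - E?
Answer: 1184*I*sqrt(114) ≈ 12642.0*I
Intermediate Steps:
k(E) = 0
H(v, z) = -4 + v
w = 2*I*sqrt(114) (w = sqrt(-456) = 2*I*sqrt(114) ≈ 21.354*I)
U(I) = I*(-3 + I) (U(I) = (0 + I)*(I - 3) = I*(-3 + I))
(w + U(H(4, -5)))*(320 + 272) = (2*I*sqrt(114) + (-4 + 4)*(-3 + (-4 + 4)))*(320 + 272) = (2*I*sqrt(114) + 0*(-3 + 0))*592 = (2*I*sqrt(114) + 0*(-3))*592 = (2*I*sqrt(114) + 0)*592 = (2*I*sqrt(114))*592 = 1184*I*sqrt(114)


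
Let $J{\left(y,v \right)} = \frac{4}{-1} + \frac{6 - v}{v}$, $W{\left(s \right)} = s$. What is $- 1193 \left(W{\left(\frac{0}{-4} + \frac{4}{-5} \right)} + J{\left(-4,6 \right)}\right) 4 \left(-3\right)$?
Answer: $- \frac{343584}{5} \approx -68717.0$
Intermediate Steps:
$J{\left(y,v \right)} = -4 + \frac{6 - v}{v}$ ($J{\left(y,v \right)} = 4 \left(-1\right) + \frac{6 - v}{v} = -4 + \frac{6 - v}{v}$)
$- 1193 \left(W{\left(\frac{0}{-4} + \frac{4}{-5} \right)} + J{\left(-4,6 \right)}\right) 4 \left(-3\right) = - 1193 \left(\left(\frac{0}{-4} + \frac{4}{-5}\right) - \left(5 - \frac{6}{6}\right)\right) 4 \left(-3\right) = - 1193 \left(\left(0 \left(- \frac{1}{4}\right) + 4 \left(- \frac{1}{5}\right)\right) + \left(-5 + 6 \cdot \frac{1}{6}\right)\right) 4 \left(-3\right) = - 1193 \left(\left(0 - \frac{4}{5}\right) + \left(-5 + 1\right)\right) 4 \left(-3\right) = - 1193 \left(- \frac{4}{5} - 4\right) 4 \left(-3\right) = - 1193 \left(- \frac{24}{5}\right) 4 \left(-3\right) = - 1193 \left(\left(- \frac{96}{5}\right) \left(-3\right)\right) = \left(-1193\right) \frac{288}{5} = - \frac{343584}{5}$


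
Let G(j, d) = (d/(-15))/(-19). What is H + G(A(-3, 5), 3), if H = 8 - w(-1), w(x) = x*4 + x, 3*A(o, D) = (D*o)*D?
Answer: 1236/95 ≈ 13.011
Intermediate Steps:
A(o, D) = o*D²/3 (A(o, D) = ((D*o)*D)/3 = (o*D²)/3 = o*D²/3)
G(j, d) = d/285 (G(j, d) = (d*(-1/15))*(-1/19) = -d/15*(-1/19) = d/285)
w(x) = 5*x (w(x) = 4*x + x = 5*x)
H = 13 (H = 8 - 5*(-1) = 8 - 1*(-5) = 8 + 5 = 13)
H + G(A(-3, 5), 3) = 13 + (1/285)*3 = 13 + 1/95 = 1236/95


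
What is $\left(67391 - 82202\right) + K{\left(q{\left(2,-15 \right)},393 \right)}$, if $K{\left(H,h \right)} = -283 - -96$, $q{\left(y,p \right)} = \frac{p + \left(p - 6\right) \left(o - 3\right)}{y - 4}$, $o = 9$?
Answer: $-14998$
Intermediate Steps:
$q{\left(y,p \right)} = \frac{-36 + 7 p}{-4 + y}$ ($q{\left(y,p \right)} = \frac{p + \left(p - 6\right) \left(9 - 3\right)}{y - 4} = \frac{p + \left(-6 + p\right) 6}{-4 + y} = \frac{p + \left(-36 + 6 p\right)}{-4 + y} = \frac{-36 + 7 p}{-4 + y}$)
$K{\left(H,h \right)} = -187$ ($K{\left(H,h \right)} = -283 + 96 = -187$)
$\left(67391 - 82202\right) + K{\left(q{\left(2,-15 \right)},393 \right)} = \left(67391 - 82202\right) - 187 = -14811 - 187 = -14998$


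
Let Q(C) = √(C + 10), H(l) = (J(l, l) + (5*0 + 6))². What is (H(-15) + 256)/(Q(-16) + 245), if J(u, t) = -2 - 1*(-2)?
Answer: 71540/60031 - 292*I*√6/60031 ≈ 1.1917 - 0.011915*I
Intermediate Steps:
J(u, t) = 0 (J(u, t) = -2 + 2 = 0)
H(l) = 36 (H(l) = (0 + (5*0 + 6))² = (0 + (0 + 6))² = (0 + 6)² = 6² = 36)
Q(C) = √(10 + C)
(H(-15) + 256)/(Q(-16) + 245) = (36 + 256)/(√(10 - 16) + 245) = 292/(√(-6) + 245) = 292/(I*√6 + 245) = 292/(245 + I*√6)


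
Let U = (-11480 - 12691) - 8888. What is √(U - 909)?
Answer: 4*I*√2123 ≈ 184.3*I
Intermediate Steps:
U = -33059 (U = -24171 - 8888 = -33059)
√(U - 909) = √(-33059 - 909) = √(-33968) = 4*I*√2123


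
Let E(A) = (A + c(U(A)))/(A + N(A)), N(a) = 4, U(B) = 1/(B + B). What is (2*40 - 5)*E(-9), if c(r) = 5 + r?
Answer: 365/6 ≈ 60.833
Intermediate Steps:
U(B) = 1/(2*B)
E(A) = (5 + A + 1/(2*A))/(4 + A) (E(A) = (A + (5 + 1/(2*A)))/(A + 4) = (5 + A + 1/(2*A))/(4 + A))
(2*40 - 5)*E(-9) = (2*40 - 5)*((1/2 + (-9)**2 + 5*(-9))/((-9)*(4 - 9))) = (80 - 5)*(-1/9*(1/2 + 81 - 45)/(-5)) = 75*(-1/9*(-1/5)*73/2) = 75*(73/90) = 365/6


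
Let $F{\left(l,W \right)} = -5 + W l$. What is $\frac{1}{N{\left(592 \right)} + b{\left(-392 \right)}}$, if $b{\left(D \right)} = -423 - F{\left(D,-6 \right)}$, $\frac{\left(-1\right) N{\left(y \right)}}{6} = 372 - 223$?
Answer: $- \frac{1}{3664} \approx -0.00027293$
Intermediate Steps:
$N{\left(y \right)} = -894$ ($N{\left(y \right)} = - 6 \left(372 - 223\right) = \left(-6\right) 149 = -894$)
$b{\left(D \right)} = -418 + 6 D$ ($b{\left(D \right)} = -423 - \left(-5 - 6 D\right) = -423 + \left(5 + 6 D\right) = -418 + 6 D$)
$\frac{1}{N{\left(592 \right)} + b{\left(-392 \right)}} = \frac{1}{-894 + \left(-418 + 6 \left(-392\right)\right)} = \frac{1}{-894 - 2770} = \frac{1}{-3664} = - \frac{1}{3664}$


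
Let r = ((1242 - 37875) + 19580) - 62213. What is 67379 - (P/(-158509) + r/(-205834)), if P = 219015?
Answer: 1099188128245945/16313270753 ≈ 67380.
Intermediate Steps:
r = -79266 (r = (-36633 + 19580) - 62213 = -17053 - 62213 = -79266)
67379 - (P/(-158509) + r/(-205834)) = 67379 - (219015/(-158509) - 79266/(-205834)) = 67379 - (219015*(-1/158509) - 79266*(-1/205834)) = 67379 - (-219015/158509 + 39633/102917) = 67379 - 1*(-16258179558/16313270753) = 67379 + 16258179558/16313270753 = 1099188128245945/16313270753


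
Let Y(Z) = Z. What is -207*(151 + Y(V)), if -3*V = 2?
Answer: -31119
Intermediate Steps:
V = -2/3 (V = -1/3*2 = -2/3 ≈ -0.66667)
-207*(151 + Y(V)) = -207*(151 - 2/3) = -207*451/3 = -31119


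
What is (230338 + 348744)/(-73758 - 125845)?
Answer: -579082/199603 ≈ -2.9012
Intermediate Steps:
(230338 + 348744)/(-73758 - 125845) = 579082/(-199603) = 579082*(-1/199603) = -579082/199603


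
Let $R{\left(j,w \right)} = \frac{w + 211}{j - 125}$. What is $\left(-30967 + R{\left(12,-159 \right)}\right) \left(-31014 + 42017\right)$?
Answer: $- \frac{38503050969}{113} \approx -3.4073 \cdot 10^{8}$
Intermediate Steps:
$R{\left(j,w \right)} = \frac{211 + w}{-125 + j}$
$\left(-30967 + R{\left(12,-159 \right)}\right) \left(-31014 + 42017\right) = \left(-30967 + \frac{211 - 159}{-125 + 12}\right) \left(-31014 + 42017\right) = \left(-30967 + \frac{1}{-113} \cdot 52\right) 11003 = \left(-30967 - \frac{52}{113}\right) 11003 = \left(- \frac{3499323}{113}\right) 11003 = - \frac{38503050969}{113}$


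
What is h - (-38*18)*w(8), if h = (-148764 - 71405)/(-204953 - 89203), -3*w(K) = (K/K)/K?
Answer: -8163277/294156 ≈ -27.752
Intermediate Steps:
w(K) = -1/(3*K) (w(K) = -K/K/(3*K) = -1/(3*K))
h = 220169/294156 (h = -220169/(-294156) = -220169*(-1/294156) = 220169/294156 ≈ 0.74848)
h - (-38*18)*w(8) = 220169/294156 - (-38*18)*(-1/3/8) = 220169/294156 - (-684)*(-1/3*1/8) = 220169/294156 - (-684)*(-1)/24 = 220169/294156 - 1*57/2 = 220169/294156 - 57/2 = -8163277/294156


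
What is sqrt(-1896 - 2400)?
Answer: 2*I*sqrt(1074) ≈ 65.544*I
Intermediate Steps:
sqrt(-1896 - 2400) = sqrt(-4296) = 2*I*sqrt(1074)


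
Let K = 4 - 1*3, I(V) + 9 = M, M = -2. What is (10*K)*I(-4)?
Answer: -110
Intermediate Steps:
I(V) = -11 (I(V) = -9 - 2 = -11)
K = 1 (K = 4 - 3 = 1)
(10*K)*I(-4) = (10*1)*(-11) = 10*(-11) = -110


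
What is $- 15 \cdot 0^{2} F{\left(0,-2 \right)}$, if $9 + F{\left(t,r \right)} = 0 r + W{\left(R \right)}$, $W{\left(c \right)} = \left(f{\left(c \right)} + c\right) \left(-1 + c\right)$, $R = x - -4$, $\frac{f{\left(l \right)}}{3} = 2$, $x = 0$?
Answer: $0$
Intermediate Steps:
$f{\left(l \right)} = 6$ ($f{\left(l \right)} = 3 \cdot 2 = 6$)
$R = 4$ ($R = 0 - -4 = 0 + 4 = 4$)
$W{\left(c \right)} = \left(-1 + c\right) \left(6 + c\right)$ ($W{\left(c \right)} = \left(6 + c\right) \left(-1 + c\right) = \left(-1 + c\right) \left(6 + c\right)$)
$F{\left(t,r \right)} = 21$ ($F{\left(t,r \right)} = -9 + \left(0 r + \left(-6 + 4^{2} + 5 \cdot 4\right)\right) = -9 + \left(0 + \left(-6 + 16 + 20\right)\right) = -9 + \left(0 + 30\right) = -9 + 30 = 21$)
$- 15 \cdot 0^{2} F{\left(0,-2 \right)} = - 15 \cdot 0^{2} \cdot 21 = \left(-15\right) 0 \cdot 21 = 0 \cdot 21 = 0$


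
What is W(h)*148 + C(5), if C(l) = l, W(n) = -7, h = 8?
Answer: -1031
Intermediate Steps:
W(h)*148 + C(5) = -7*148 + 5 = -1036 + 5 = -1031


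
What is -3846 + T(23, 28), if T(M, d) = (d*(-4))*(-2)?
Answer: -3622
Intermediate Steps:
T(M, d) = 8*d (T(M, d) = -4*d*(-2) = 8*d)
-3846 + T(23, 28) = -3846 + 8*28 = -3846 + 224 = -3622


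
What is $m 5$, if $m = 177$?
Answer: $885$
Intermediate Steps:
$m 5 = 177 \cdot 5 = 885$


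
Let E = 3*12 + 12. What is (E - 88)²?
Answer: 1600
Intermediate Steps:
E = 48 (E = 36 + 12 = 48)
(E - 88)² = (48 - 88)² = (-40)² = 1600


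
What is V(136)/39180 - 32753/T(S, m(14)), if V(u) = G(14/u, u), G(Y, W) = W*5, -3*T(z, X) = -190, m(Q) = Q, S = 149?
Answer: -192482921/372210 ≈ -517.13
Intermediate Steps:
T(z, X) = 190/3 (T(z, X) = -1/3*(-190) = 190/3)
G(Y, W) = 5*W
V(u) = 5*u
V(136)/39180 - 32753/T(S, m(14)) = (5*136)/39180 - 32753/190/3 = 680*(1/39180) - 32753*3/190 = 34/1959 - 98259/190 = -192482921/372210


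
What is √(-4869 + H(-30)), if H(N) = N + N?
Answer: I*√4929 ≈ 70.207*I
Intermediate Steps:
H(N) = 2*N
√(-4869 + H(-30)) = √(-4869 + 2*(-30)) = √(-4869 - 60) = √(-4929) = I*√4929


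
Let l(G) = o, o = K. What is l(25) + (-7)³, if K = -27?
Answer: -370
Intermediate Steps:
o = -27
l(G) = -27
l(25) + (-7)³ = -27 + (-7)³ = -27 - 343 = -370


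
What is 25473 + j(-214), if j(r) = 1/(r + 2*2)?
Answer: 5349329/210 ≈ 25473.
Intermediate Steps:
j(r) = 1/(4 + r) (j(r) = 1/(r + 4) = 1/(4 + r))
25473 + j(-214) = 25473 + 1/(4 - 214) = 25473 + 1/(-210) = 25473 - 1/210 = 5349329/210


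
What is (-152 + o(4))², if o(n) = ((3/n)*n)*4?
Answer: 19600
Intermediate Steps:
o(n) = 12 (o(n) = 3*4 = 12)
(-152 + o(4))² = (-152 + 12)² = (-140)² = 19600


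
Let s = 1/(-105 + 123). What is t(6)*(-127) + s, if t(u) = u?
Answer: -13715/18 ≈ -761.94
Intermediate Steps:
s = 1/18 ≈ 0.055556
t(6)*(-127) + s = 6*(-127) + 1/18 = -762 + 1/18 = -13715/18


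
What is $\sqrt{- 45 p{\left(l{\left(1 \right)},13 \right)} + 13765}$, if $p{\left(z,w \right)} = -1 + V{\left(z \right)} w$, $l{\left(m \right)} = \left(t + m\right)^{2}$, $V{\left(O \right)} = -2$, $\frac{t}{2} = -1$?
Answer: $2 \sqrt{3745} \approx 122.39$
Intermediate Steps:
$t = -2$ ($t = 2 \left(-1\right) = -2$)
$l{\left(m \right)} = \left(-2 + m\right)^{2}$
$p{\left(z,w \right)} = -1 - 2 w$
$\sqrt{- 45 p{\left(l{\left(1 \right)},13 \right)} + 13765} = \sqrt{- 45 \left(-1 - 26\right) + 13765} = \sqrt{\left(-45\right) \left(-27\right) + 13765} = \sqrt{1215 + 13765} = \sqrt{14980} = 2 \sqrt{3745}$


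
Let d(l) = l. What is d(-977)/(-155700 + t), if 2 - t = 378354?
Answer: 977/534052 ≈ 0.0018294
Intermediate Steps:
t = -378352 (t = 2 - 1*378354 = 2 - 378354 = -378352)
d(-977)/(-155700 + t) = -977/(-155700 - 378352) = -977/(-534052) = -977*(-1/534052) = 977/534052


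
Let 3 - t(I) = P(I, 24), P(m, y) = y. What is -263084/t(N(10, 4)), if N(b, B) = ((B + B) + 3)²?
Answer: 263084/21 ≈ 12528.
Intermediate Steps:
N(b, B) = (3 + 2*B)² (N(b, B) = (2*B + 3)² = (3 + 2*B)²)
t(I) = -21 (t(I) = 3 - 1*24 = 3 - 24 = -21)
-263084/t(N(10, 4)) = -263084/(-21) = -263084*(-1/21) = 263084/21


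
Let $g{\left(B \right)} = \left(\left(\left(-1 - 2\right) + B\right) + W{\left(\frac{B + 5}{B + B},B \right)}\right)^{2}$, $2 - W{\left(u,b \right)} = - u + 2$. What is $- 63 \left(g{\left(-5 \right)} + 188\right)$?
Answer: $-15876$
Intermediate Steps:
$W{\left(u,b \right)} = u$ ($W{\left(u,b \right)} = 2 - \left(- u + 2\right) = 2 - \left(2 - u\right) = 2 + \left(-2 + u\right) = u$)
$g{\left(B \right)} = \left(-3 + B + \frac{5 + B}{2 B}\right)^{2}$ ($g{\left(B \right)} = \left(\left(\left(-1 - 2\right) + B\right) + \frac{B + 5}{B + B}\right)^{2} = \left(\left(-3 + B\right) + \frac{5 + B}{2 B}\right)^{2} = \left(-3 + B + \frac{5 + B}{2 B}\right)^{2}$)
$- 63 \left(g{\left(-5 \right)} + 188\right) = - 63 \left(\frac{\left(5 - 5 + 2 \left(-5\right) \left(-3 - 5\right)\right)^{2}}{4 \cdot 25} + 188\right) = - 63 \left(\frac{1}{4} \cdot \frac{1}{25} \left(5 - 5 + 2 \left(-5\right) \left(-8\right)\right)^{2} + 188\right) = - 63 \left(\frac{1}{4} \cdot \frac{1}{25} \left(5 - 5 + 80\right)^{2} + 188\right) = - 63 \left(\frac{1}{4} \cdot \frac{1}{25} \cdot 80^{2} + 188\right) = - 63 \left(\frac{1}{4} \cdot \frac{1}{25} \cdot 6400 + 188\right) = - 63 \left(64 + 188\right) = \left(-63\right) 252 = -15876$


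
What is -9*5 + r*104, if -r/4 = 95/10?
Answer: -3997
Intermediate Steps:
r = -38 (r = -380/10 = -4*19/2 = -38)
-9*5 + r*104 = -9*5 - 38*104 = -45 - 3952 = -3997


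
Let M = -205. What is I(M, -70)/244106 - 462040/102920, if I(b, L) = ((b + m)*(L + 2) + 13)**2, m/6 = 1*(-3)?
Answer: 589848571111/628084738 ≈ 939.12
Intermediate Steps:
m = -18 (m = 6*(1*(-3)) = 6*(-3) = -18)
I(b, L) = (13 + (-18 + b)*(2 + L))**2 (I(b, L) = ((b - 18)*(L + 2) + 13)**2 = ((-18 + b)*(2 + L) + 13)**2 = (13 + (-18 + b)*(2 + L))**2)
I(M, -70)/244106 - 462040/102920 = (-23 - 18*(-70) + 2*(-205) - 70*(-205))**2/244106 - 462040/102920 = (-23 + 1260 - 410 + 14350)**2*(1/244106) - 462040*1/102920 = 15177**2*(1/244106) - 11551/2573 = 230341329*(1/244106) - 11551/2573 = 230341329/244106 - 11551/2573 = 589848571111/628084738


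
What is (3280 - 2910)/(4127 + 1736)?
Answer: 370/5863 ≈ 0.063108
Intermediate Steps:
(3280 - 2910)/(4127 + 1736) = 370/5863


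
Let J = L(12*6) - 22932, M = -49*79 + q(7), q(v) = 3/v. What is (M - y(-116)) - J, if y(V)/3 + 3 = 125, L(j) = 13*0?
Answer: 130868/7 ≈ 18695.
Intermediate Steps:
L(j) = 0
y(V) = 366 (y(V) = -9 + 3*125 = -9 + 375 = 366)
M = -27094/7 (M = -49*79 + 3/7 = -3871 + 3*(⅐) = -3871 + 3/7 = -27094/7 ≈ -3870.6)
J = -22932 (J = 0 - 22932 = -22932)
(M - y(-116)) - J = (-27094/7 - 1*366) - 1*(-22932) = (-27094/7 - 366) + 22932 = -29656/7 + 22932 = 130868/7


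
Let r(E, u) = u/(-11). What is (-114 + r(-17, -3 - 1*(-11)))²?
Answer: 1592644/121 ≈ 13162.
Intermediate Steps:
r(E, u) = -u/11 (r(E, u) = u*(-1/11) = -u/11)
(-114 + r(-17, -3 - 1*(-11)))² = (-114 - (-3 - 1*(-11))/11)² = (-114 - (-3 + 11)/11)² = (-114 - 1/11*8)² = (-114 - 8/11)² = (-1262/11)² = 1592644/121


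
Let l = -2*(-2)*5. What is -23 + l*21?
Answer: 397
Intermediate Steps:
l = 20 (l = 4*5 = 20)
-23 + l*21 = -23 + 20*21 = -23 + 420 = 397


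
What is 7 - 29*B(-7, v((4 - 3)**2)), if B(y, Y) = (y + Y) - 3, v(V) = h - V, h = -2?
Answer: 384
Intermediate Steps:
v(V) = -2 - V
B(y, Y) = -3 + Y + y (B(y, Y) = (Y + y) - 3 = -3 + Y + y)
7 - 29*B(-7, v((4 - 3)**2)) = 7 - 29*(-3 + (-2 - (4 - 3)**2) - 7) = 7 - 29*(-3 + (-2 - 1*1**2) - 7) = 7 - 29*(-3 + (-2 - 1*1) - 7) = 7 - 29*(-3 + (-2 - 1) - 7) = 7 - 29*(-3 - 3 - 7) = 7 - 29*(-13) = 7 + 377 = 384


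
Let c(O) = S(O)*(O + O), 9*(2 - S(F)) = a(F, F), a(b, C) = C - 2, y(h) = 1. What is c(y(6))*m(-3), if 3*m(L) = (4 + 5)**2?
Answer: 114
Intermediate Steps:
a(b, C) = -2 + C
S(F) = 20/9 - F/9 (S(F) = 2 - (-2 + F)/9 = 2 + (2/9 - F/9) = 20/9 - F/9)
c(O) = 2*O*(20/9 - O/9) (c(O) = (20/9 - O/9)*(O + O) = (20/9 - O/9)*(2*O) = 2*O*(20/9 - O/9))
m(L) = 27 (m(L) = (4 + 5)**2/3 = (1/3)*9**2 = (1/3)*81 = 27)
c(y(6))*m(-3) = ((2/9)*1*(20 - 1*1))*27 = ((2/9)*1*(20 - 1))*27 = ((2/9)*1*19)*27 = (38/9)*27 = 114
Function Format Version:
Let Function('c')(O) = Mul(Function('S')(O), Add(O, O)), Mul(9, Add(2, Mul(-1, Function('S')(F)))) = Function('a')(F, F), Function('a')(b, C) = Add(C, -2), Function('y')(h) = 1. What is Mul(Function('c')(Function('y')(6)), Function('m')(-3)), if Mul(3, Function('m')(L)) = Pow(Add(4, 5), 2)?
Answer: 114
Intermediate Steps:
Function('a')(b, C) = Add(-2, C)
Function('S')(F) = Add(Rational(20, 9), Mul(Rational(-1, 9), F)) (Function('S')(F) = Add(2, Mul(Rational(-1, 9), Add(-2, F))) = Add(2, Add(Rational(2, 9), Mul(Rational(-1, 9), F))) = Add(Rational(20, 9), Mul(Rational(-1, 9), F)))
Function('c')(O) = Mul(2, O, Add(Rational(20, 9), Mul(Rational(-1, 9), O))) (Function('c')(O) = Mul(Add(Rational(20, 9), Mul(Rational(-1, 9), O)), Add(O, O)) = Mul(Add(Rational(20, 9), Mul(Rational(-1, 9), O)), Mul(2, O)) = Mul(2, O, Add(Rational(20, 9), Mul(Rational(-1, 9), O))))
Function('m')(L) = 27 (Function('m')(L) = Mul(Rational(1, 3), Pow(Add(4, 5), 2)) = Mul(Rational(1, 3), Pow(9, 2)) = Mul(Rational(1, 3), 81) = 27)
Mul(Function('c')(Function('y')(6)), Function('m')(-3)) = Mul(Mul(Rational(2, 9), 1, Add(20, Mul(-1, 1))), 27) = Mul(Mul(Rational(2, 9), 1, Add(20, -1)), 27) = Mul(Mul(Rational(2, 9), 1, 19), 27) = Mul(Rational(38, 9), 27) = 114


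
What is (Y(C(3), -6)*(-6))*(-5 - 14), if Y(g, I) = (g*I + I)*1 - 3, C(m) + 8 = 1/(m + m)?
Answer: 4332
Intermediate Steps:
C(m) = -8 + 1/(2*m) (C(m) = -8 + 1/(m + m) = -8 + 1/(2*m))
Y(g, I) = -3 + I + I*g (Y(g, I) = (I*g + I)*1 - 3 = (I + I*g)*1 - 3 = (I + I*g) - 3 = -3 + I + I*g)
(Y(C(3), -6)*(-6))*(-5 - 14) = ((-3 - 6 - 6*(-8 + (1/2)/3))*(-6))*(-5 - 14) = ((-3 - 6 - 6*(-8 + (1/2)*(1/3)))*(-6))*(-19) = ((-3 - 6 - 6*(-8 + 1/6))*(-6))*(-19) = ((-3 - 6 - 6*(-47/6))*(-6))*(-19) = ((-3 - 6 + 47)*(-6))*(-19) = (38*(-6))*(-19) = -228*(-19) = 4332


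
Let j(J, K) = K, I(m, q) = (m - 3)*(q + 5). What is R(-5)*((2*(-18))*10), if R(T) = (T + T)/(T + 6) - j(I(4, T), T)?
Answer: 1800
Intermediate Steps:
I(m, q) = (-3 + m)*(5 + q)
R(T) = -T + 2*T/(6 + T) (R(T) = (T + T)/(T + 6) - T = (2*T)/(6 + T) - T = 2*T/(6 + T) - T = -T + 2*T/(6 + T))
R(-5)*((2*(-18))*10) = (-5*(-4 - 1*(-5))/(6 - 5))*((2*(-18))*10) = (-5*(-4 + 5)/1)*(-36*10) = -5*1*1*(-360) = -5*(-360) = 1800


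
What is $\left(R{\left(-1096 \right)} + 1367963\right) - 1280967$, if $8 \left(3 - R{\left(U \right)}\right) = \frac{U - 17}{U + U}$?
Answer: $\frac{1525613351}{17536} \approx 86999.0$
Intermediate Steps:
$R{\left(U \right)} = 3 - \frac{-17 + U}{16 U}$ ($R{\left(U \right)} = 3 - \frac{\left(U - 17\right) \frac{1}{U + U}}{8} = 3 - \frac{\left(-17 + U\right) \frac{1}{2 U}}{8} = 3 - \frac{\frac{1}{2} \frac{1}{U} \left(-17 + U\right)}{8} = 3 - \frac{-17 + U}{16 U}$)
$\left(R{\left(-1096 \right)} + 1367963\right) - 1280967 = \left(\frac{17 + 47 \left(-1096\right)}{16 \left(-1096\right)} + 1367963\right) - 1280967 = \left(\frac{1}{16} \left(- \frac{1}{1096}\right) \left(17 - 51512\right) + 1367963\right) - 1280967 = \left(\frac{1}{16} \left(- \frac{1}{1096}\right) \left(-51495\right) + 1367963\right) - 1280967 = \left(\frac{51495}{17536} + 1367963\right) - 1280967 = \frac{23988650663}{17536} - 1280967 = \frac{1525613351}{17536}$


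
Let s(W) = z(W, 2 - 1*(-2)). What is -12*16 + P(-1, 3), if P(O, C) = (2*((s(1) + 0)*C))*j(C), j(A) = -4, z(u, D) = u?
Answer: -216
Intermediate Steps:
s(W) = W
P(O, C) = -8*C (P(O, C) = (2*((1 + 0)*C))*(-4) = (2*(1*C))*(-4) = (2*C)*(-4) = -8*C)
-12*16 + P(-1, 3) = -12*16 - 8*3 = -192 - 24 = -216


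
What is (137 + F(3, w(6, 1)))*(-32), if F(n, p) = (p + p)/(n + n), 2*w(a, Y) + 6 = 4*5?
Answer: -13376/3 ≈ -4458.7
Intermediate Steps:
w(a, Y) = 7 (w(a, Y) = -3 + (4*5)/2 = -3 + (½)*20 = -3 + 10 = 7)
F(n, p) = p/n (F(n, p) = (2*p)/((2*n)) = (2*p)*(1/(2*n)) = p/n)
(137 + F(3, w(6, 1)))*(-32) = (137 + 7/3)*(-32) = (418/3)*(-32) = -13376/3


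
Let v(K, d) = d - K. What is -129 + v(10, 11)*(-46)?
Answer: -175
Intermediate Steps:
-129 + v(10, 11)*(-46) = -129 + (11 - 1*10)*(-46) = -129 + (11 - 10)*(-46) = -129 + 1*(-46) = -129 - 46 = -175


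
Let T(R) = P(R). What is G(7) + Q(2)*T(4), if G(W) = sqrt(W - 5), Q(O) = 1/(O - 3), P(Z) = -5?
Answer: 5 + sqrt(2) ≈ 6.4142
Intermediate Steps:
Q(O) = 1/(-3 + O)
G(W) = sqrt(-5 + W)
T(R) = -5
G(7) + Q(2)*T(4) = sqrt(-5 + 7) - 5/(-3 + 2) = sqrt(2) - 5/(-1) = sqrt(2) - 1*(-5) = sqrt(2) + 5 = 5 + sqrt(2)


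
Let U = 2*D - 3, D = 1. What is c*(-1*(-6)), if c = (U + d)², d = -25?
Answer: 4056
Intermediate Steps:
U = -1 (U = 2*1 - 3 = 2 - 3 = -1)
c = 676 (c = (-1 - 25)² = (-26)² = 676)
c*(-1*(-6)) = 676*(-1*(-6)) = 676*6 = 4056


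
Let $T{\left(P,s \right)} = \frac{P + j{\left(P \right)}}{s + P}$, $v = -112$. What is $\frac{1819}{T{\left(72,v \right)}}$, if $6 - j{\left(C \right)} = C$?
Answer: $- \frac{36380}{3} \approx -12127.0$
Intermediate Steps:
$j{\left(C \right)} = 6 - C$
$T{\left(P,s \right)} = \frac{6}{P + s}$ ($T{\left(P,s \right)} = \frac{P - \left(-6 + P\right)}{s + P} = \frac{6}{P + s}$)
$\frac{1819}{T{\left(72,v \right)}} = \frac{1819}{6 \frac{1}{72 - 112}} = \frac{1819}{6 \frac{1}{-40}} = \frac{1819}{6 \left(- \frac{1}{40}\right)} = \frac{1819}{- \frac{3}{20}} = 1819 \left(- \frac{20}{3}\right) = - \frac{36380}{3}$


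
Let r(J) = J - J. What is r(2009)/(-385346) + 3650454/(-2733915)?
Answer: -1216818/911305 ≈ -1.3352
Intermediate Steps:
r(J) = 0
r(2009)/(-385346) + 3650454/(-2733915) = 0/(-385346) + 3650454/(-2733915) = 0*(-1/385346) + 3650454*(-1/2733915) = 0 - 1216818/911305 = -1216818/911305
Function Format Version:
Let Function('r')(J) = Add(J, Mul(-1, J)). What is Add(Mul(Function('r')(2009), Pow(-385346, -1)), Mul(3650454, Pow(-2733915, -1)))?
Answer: Rational(-1216818, 911305) ≈ -1.3352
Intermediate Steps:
Function('r')(J) = 0
Add(Mul(Function('r')(2009), Pow(-385346, -1)), Mul(3650454, Pow(-2733915, -1))) = Add(Mul(0, Pow(-385346, -1)), Mul(3650454, Pow(-2733915, -1))) = Add(Mul(0, Rational(-1, 385346)), Mul(3650454, Rational(-1, 2733915))) = Add(0, Rational(-1216818, 911305)) = Rational(-1216818, 911305)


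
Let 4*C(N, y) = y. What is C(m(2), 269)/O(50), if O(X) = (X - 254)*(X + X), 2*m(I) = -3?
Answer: -269/81600 ≈ -0.0032966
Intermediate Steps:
m(I) = -3/2 (m(I) = (1/2)*(-3) = -3/2)
C(N, y) = y/4
O(X) = 2*X*(-254 + X) (O(X) = (-254 + X)*(2*X) = 2*X*(-254 + X))
C(m(2), 269)/O(50) = ((1/4)*269)/((2*50*(-254 + 50))) = 269/(4*((2*50*(-204)))) = (269/4)/(-20400) = (269/4)*(-1/20400) = -269/81600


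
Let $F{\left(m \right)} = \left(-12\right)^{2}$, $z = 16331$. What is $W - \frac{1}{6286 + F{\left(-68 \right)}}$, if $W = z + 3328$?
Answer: $\frac{126407369}{6430} \approx 19659.0$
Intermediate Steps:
$F{\left(m \right)} = 144$
$W = 19659$ ($W = 16331 + 3328 = 19659$)
$W - \frac{1}{6286 + F{\left(-68 \right)}} = 19659 - \frac{1}{6286 + 144} = 19659 - \frac{1}{6430} = \frac{126407369}{6430}$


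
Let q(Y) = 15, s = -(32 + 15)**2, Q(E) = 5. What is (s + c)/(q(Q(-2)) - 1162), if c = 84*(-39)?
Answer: 5485/1147 ≈ 4.7820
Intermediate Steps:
c = -3276
s = -2209 (s = -1*47**2 = -1*2209 = -2209)
(s + c)/(q(Q(-2)) - 1162) = (-2209 - 3276)/(15 - 1162) = -5485/(-1147) = -5485*(-1/1147) = 5485/1147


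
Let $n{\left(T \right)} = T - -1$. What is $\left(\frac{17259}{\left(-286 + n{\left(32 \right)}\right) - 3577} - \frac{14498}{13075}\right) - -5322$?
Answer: $\frac{53245987147}{10015450} \approx 5316.4$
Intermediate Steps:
$n{\left(T \right)} = 1 + T$ ($n{\left(T \right)} = T + 1 = 1 + T$)
$\left(\frac{17259}{\left(-286 + n{\left(32 \right)}\right) - 3577} - \frac{14498}{13075}\right) - -5322 = \left(\frac{17259}{\left(-286 + \left(1 + 32\right)\right) - 3577} - \frac{14498}{13075}\right) - -5322 = \left(\frac{17259}{\left(-286 + 33\right) - 3577} - \frac{14498}{13075}\right) + 5322 = \left(\frac{17259}{-253 - 3577} - \frac{14498}{13075}\right) + 5322 = \left(\frac{17259}{-3830} - \frac{14498}{13075}\right) + 5322 = \left(17259 \left(- \frac{1}{3830}\right) - \frac{14498}{13075}\right) + 5322 = \left(- \frac{17259}{3830} - \frac{14498}{13075}\right) + 5322 = - \frac{56237753}{10015450} + 5322 = \frac{53245987147}{10015450}$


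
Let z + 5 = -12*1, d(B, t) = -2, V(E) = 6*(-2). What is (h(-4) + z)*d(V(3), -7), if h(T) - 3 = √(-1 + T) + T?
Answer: 36 - 2*I*√5 ≈ 36.0 - 4.4721*I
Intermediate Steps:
V(E) = -12
z = -17 (z = -5 - 12*1 = -5 - 12 = -17)
h(T) = 3 + T + √(-1 + T) (h(T) = 3 + (√(-1 + T) + T) = 3 + (T + √(-1 + T)) = 3 + T + √(-1 + T))
(h(-4) + z)*d(V(3), -7) = ((3 - 4 + √(-1 - 4)) - 17)*(-2) = ((3 - 4 + √(-5)) - 17)*(-2) = ((3 - 4 + I*√5) - 17)*(-2) = ((-1 + I*√5) - 17)*(-2) = (-18 + I*√5)*(-2) = 36 - 2*I*√5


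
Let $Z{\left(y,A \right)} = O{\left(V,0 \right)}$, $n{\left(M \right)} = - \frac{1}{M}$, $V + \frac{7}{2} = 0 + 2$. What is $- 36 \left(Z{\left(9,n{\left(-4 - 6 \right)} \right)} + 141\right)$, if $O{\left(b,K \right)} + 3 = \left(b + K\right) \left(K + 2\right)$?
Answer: $-4860$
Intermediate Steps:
$V = - \frac{3}{2}$ ($V = - \frac{7}{2} + \left(0 + 2\right) = - \frac{7}{2} + 2 = - \frac{3}{2} \approx -1.5$)
$O{\left(b,K \right)} = -3 + \left(2 + K\right) \left(K + b\right)$ ($O{\left(b,K \right)} = -3 + \left(b + K\right) \left(K + 2\right) = -3 + \left(K + b\right) \left(2 + K\right) = -3 + \left(2 + K\right) \left(K + b\right)$)
$Z{\left(y,A \right)} = -6$ ($Z{\left(y,A \right)} = -3 + 0^{2} + 2 \cdot 0 + 2 \left(- \frac{3}{2}\right) + 0 \left(- \frac{3}{2}\right) = -3 + 0 + 0 - 3 + 0 = -6$)
$- 36 \left(Z{\left(9,n{\left(-4 - 6 \right)} \right)} + 141\right) = - 36 \left(-6 + 141\right) = \left(-36\right) 135 = -4860$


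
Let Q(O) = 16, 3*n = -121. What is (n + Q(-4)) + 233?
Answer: 626/3 ≈ 208.67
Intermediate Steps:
n = -121/3 (n = (1/3)*(-121) = -121/3 ≈ -40.333)
(n + Q(-4)) + 233 = (-121/3 + 16) + 233 = -73/3 + 233 = 626/3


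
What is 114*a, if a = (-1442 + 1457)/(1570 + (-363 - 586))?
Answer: 190/69 ≈ 2.7536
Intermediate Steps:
a = 5/207 (a = 15/(1570 - 949) = 15/621 = 15*(1/621) = 5/207 ≈ 0.024155)
114*a = 114*(5/207) = 190/69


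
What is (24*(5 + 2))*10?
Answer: 1680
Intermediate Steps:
(24*(5 + 2))*10 = (24*7)*10 = 168*10 = 1680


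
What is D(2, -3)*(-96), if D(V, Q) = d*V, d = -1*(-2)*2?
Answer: -768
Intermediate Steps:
d = 4 (d = 2*2 = 4)
D(V, Q) = 4*V
D(2, -3)*(-96) = (4*2)*(-96) = 8*(-96) = -768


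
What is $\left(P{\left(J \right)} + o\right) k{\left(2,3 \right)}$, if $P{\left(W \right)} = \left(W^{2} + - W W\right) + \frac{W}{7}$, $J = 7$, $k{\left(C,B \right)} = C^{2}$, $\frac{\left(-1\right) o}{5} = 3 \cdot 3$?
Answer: $-176$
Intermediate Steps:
$o = -45$ ($o = - 5 \cdot 3 \cdot 3 = \left(-5\right) 9 = -45$)
$P{\left(W \right)} = \frac{W}{7}$ ($P{\left(W \right)} = \left(W^{2} - W^{2}\right) + W \frac{1}{7} = 0 + \frac{W}{7} = \frac{W}{7}$)
$\left(P{\left(J \right)} + o\right) k{\left(2,3 \right)} = \left(\frac{1}{7} \cdot 7 - 45\right) 2^{2} = \left(1 - 45\right) 4 = \left(-44\right) 4 = -176$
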